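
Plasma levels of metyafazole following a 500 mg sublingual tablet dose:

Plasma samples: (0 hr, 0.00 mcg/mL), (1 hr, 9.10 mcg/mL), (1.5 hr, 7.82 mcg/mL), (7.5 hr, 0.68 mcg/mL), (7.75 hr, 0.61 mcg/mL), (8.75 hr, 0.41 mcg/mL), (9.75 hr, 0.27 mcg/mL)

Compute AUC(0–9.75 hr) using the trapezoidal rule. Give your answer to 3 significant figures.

AUC = 35.3 mcg/mL·hr

Trapezoidal AUC_0→9.75:
  [0→1]: (0.00+9.10)/2 × 1 = 4.55
  [1→1.5]: (9.10+7.82)/2 × 0.5 = 4.23
  [1.5→7.5]: (7.82+0.68)/2 × 6 = 25.5
  [7.5→7.75]: (0.68+0.61)/2 × 0.25 = 0.16125
  [7.75→8.75]: (0.61+0.41)/2 × 1 = 0.51
  [8.75→9.75]: (0.41+0.27)/2 × 1 = 0.34
  Sum = 35.29125 mcg/mL·hr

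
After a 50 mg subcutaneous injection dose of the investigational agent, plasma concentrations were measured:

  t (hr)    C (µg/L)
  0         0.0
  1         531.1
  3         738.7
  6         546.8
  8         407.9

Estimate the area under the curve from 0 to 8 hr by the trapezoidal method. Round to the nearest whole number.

Trapezoidal AUC_0→8:
  [0→1]: (0.0+531.1)/2 × 1 = 265.55
  [1→3]: (531.1+738.7)/2 × 2 = 1269.8
  [3→6]: (738.7+546.8)/2 × 3 = 1928.25
  [6→8]: (546.8+407.9)/2 × 2 = 954.7
  Sum = 4418.3 µg/L·hr

AUC = 4418 µg/L·hr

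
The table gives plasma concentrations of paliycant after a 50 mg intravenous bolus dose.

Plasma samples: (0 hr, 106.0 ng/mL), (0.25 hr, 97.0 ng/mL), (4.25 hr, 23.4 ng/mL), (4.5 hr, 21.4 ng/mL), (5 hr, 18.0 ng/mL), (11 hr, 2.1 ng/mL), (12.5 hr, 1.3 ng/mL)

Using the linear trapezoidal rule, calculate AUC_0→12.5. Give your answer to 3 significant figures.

AUC = 344 ng/mL·hr

Trapezoidal AUC_0→12.5:
  [0→0.25]: (106.0+97.0)/2 × 0.25 = 25.375
  [0.25→4.25]: (97.0+23.4)/2 × 4 = 240.8
  [4.25→4.5]: (23.4+21.4)/2 × 0.25 = 5.6
  [4.5→5]: (21.4+18.0)/2 × 0.5 = 9.85
  [5→11]: (18.0+2.1)/2 × 6 = 60.3
  [11→12.5]: (2.1+1.3)/2 × 1.5 = 2.55
  Sum = 344.475 ng/mL·hr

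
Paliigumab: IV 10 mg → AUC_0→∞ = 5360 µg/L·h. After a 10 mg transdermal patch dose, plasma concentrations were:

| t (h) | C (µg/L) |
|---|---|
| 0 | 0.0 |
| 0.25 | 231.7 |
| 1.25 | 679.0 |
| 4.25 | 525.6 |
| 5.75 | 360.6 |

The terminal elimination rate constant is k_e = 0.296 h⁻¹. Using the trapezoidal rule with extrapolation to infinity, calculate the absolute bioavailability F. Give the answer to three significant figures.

F = 0.779

Trapezoidal AUC_0→5.75 (transdermal patch):
  [0→0.25]: (0.0+231.7)/2 × 0.25 = 28.9625
  [0.25→1.25]: (231.7+679.0)/2 × 1 = 455.35
  [1.25→4.25]: (679.0+525.6)/2 × 3 = 1806.9
  [4.25→5.75]: (525.6+360.6)/2 × 1.5 = 664.65
  Sum = 2955.8625 µg/L·h
Tail: C_last/k_e = 360.6/0.296 = 1218.243
AUC_0→∞ (transdermal patch) = 2955.8625 + 1218.243 = 4174.1055 µg/L·h
F = (AUC_ev/D_ev)/(AUC_iv/D_iv) = (4174.1055/10)/(5360/10) = 417.41055/536 = 0.7788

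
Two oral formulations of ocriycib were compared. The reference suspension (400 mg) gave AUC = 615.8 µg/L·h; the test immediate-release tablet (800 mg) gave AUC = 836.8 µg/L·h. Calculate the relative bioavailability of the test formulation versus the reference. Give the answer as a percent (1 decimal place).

F_rel = (AUC_test/D_test) / (AUC_ref/D_ref)
      = (836.8/800) / (615.8/400)
      = 1.046 / 1.5395 = 0.6794 = 67.94%

F_rel = 67.9%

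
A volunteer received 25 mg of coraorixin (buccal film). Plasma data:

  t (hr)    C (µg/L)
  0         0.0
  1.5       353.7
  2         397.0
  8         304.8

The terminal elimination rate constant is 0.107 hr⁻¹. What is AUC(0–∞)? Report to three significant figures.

AUC = 5410 µg/L·hr

Trapezoidal AUC_0→8:
  [0→1.5]: (0.0+353.7)/2 × 1.5 = 265.275
  [1.5→2]: (353.7+397.0)/2 × 0.5 = 187.675
  [2→8]: (397.0+304.8)/2 × 6 = 2105.4
  Sum = 2558.35 µg/L·hr
Extrapolated tail: C_last / k_e = 304.8 / 0.107 = 2848.598
AUC_0→∞ = 2558.35 + 2848.598 = 5406.948 µg/L·hr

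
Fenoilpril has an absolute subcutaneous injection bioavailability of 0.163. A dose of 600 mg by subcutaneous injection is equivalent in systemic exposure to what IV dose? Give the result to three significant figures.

Systemic exposure from an extravascular dose = F × D_ev, so the equivalent IV dose is F × D_ev.
D_iv = F × D_ev = 0.163 × 600 = 97.8 mg

D_iv = 97.8 mg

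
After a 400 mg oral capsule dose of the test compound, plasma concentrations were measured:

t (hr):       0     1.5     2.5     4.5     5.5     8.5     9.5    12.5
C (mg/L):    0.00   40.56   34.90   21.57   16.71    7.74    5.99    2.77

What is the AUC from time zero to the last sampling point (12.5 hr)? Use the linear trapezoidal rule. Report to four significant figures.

Trapezoidal AUC_0→12.5:
  [0→1.5]: (0.00+40.56)/2 × 1.5 = 30.42
  [1.5→2.5]: (40.56+34.90)/2 × 1 = 37.73
  [2.5→4.5]: (34.90+21.57)/2 × 2 = 56.47
  [4.5→5.5]: (21.57+16.71)/2 × 1 = 19.14
  [5.5→8.5]: (16.71+7.74)/2 × 3 = 36.675
  [8.5→9.5]: (7.74+5.99)/2 × 1 = 6.865
  [9.5→12.5]: (5.99+2.77)/2 × 3 = 13.14
  Sum = 200.44 mg/L·hr

AUC = 200.4 mg/L·hr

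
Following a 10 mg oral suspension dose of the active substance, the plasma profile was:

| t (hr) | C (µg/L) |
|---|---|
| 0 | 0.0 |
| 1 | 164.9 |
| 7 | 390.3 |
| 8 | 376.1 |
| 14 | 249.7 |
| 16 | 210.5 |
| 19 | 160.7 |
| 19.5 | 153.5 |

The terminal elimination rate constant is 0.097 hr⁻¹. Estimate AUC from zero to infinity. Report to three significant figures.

Trapezoidal AUC_0→19.5:
  [0→1]: (0.0+164.9)/2 × 1 = 82.45
  [1→7]: (164.9+390.3)/2 × 6 = 1665.6
  [7→8]: (390.3+376.1)/2 × 1 = 383.2
  [8→14]: (376.1+249.7)/2 × 6 = 1877.4
  [14→16]: (249.7+210.5)/2 × 2 = 460.2
  [16→19]: (210.5+160.7)/2 × 3 = 556.8
  [19→19.5]: (160.7+153.5)/2 × 0.5 = 78.55
  Sum = 5104.2 µg/L·hr
Extrapolated tail: C_last / k_e = 153.5 / 0.097 = 1582.474
AUC_0→∞ = 5104.2 + 1582.474 = 6686.674 µg/L·hr

AUC = 6690 µg/L·hr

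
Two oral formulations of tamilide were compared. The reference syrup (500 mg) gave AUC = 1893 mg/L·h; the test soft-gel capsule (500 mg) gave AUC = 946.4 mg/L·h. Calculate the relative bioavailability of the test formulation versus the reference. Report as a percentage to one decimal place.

F_rel = (AUC_test/D_test) / (AUC_ref/D_ref)
      = (946.4/500) / (1893/500)
      = 1.8928 / 3.786 = 0.4999 = 49.99%

F_rel = 50.0%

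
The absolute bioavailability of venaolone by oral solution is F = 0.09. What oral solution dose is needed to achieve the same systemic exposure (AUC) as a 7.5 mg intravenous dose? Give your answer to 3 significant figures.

For equal systemic exposure: F × D_ev = D_iv
D_ev = D_iv / F = 7.5 / 0.09 = 83.3333 mg

D_oral = 83.3 mg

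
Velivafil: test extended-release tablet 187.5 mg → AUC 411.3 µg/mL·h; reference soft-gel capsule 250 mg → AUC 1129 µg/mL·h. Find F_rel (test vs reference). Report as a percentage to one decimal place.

F_rel = (AUC_test/D_test) / (AUC_ref/D_ref)
      = (411.3/187.5) / (1129/250)
      = 2.1936 / 4.516 = 0.4857 = 48.57%

F_rel = 48.6%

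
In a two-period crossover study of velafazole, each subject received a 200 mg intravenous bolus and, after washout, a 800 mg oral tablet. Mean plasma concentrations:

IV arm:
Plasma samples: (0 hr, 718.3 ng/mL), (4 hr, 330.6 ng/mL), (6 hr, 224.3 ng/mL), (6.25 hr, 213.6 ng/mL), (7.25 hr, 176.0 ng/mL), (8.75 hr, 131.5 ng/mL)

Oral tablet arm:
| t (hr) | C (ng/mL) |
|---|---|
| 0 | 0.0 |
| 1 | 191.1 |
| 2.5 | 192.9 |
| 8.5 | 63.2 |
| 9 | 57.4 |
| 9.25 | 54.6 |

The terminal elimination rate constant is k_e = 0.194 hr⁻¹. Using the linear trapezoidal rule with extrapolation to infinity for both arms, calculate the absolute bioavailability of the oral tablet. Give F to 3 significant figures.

Trapezoidal AUC_0→8.75 (IV):
  [0→4]: (718.3+330.6)/2 × 4 = 2097.8
  [4→6]: (330.6+224.3)/2 × 2 = 554.9
  [6→6.25]: (224.3+213.6)/2 × 0.25 = 54.7375
  [6.25→7.25]: (213.6+176.0)/2 × 1 = 194.8
  [7.25→8.75]: (176.0+131.5)/2 × 1.5 = 230.625
  Sum = 3132.8625 ng/mL·hr
IV tail: 131.5/0.194 = 677.835; AUC_iv,0→∞ = 3132.8625 + 677.835 = 3810.6975 ng/mL·hr
Trapezoidal AUC_0→9.25 (oral tablet):
  [0→1]: (0.0+191.1)/2 × 1 = 95.55
  [1→2.5]: (191.1+192.9)/2 × 1.5 = 288.0
  [2.5→8.5]: (192.9+63.2)/2 × 6 = 768.3
  [8.5→9]: (63.2+57.4)/2 × 0.5 = 30.15
  [9→9.25]: (57.4+54.6)/2 × 0.25 = 14.0
  Sum = 1196.0 ng/mL·hr
oral tablet tail: 54.6/0.194 = 281.443; AUC_ev,0→∞ = 1196.0 + 281.443 = 1477.443 ng/mL·hr
F = (AUC_ev/D_ev)/(AUC_iv/D_iv) = (1477.443/800)/(3810.6975/200) = 1.8468/19.0535 = 0.0969

F = 0.0969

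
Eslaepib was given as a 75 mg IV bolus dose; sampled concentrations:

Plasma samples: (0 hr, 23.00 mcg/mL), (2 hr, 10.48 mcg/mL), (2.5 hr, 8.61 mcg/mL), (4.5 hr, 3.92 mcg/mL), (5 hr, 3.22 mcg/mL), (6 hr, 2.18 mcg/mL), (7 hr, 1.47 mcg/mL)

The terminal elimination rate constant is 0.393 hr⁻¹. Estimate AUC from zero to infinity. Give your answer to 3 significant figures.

AUC = 60.8 mcg/mL·hr

Trapezoidal AUC_0→7:
  [0→2]: (23.00+10.48)/2 × 2 = 33.48
  [2→2.5]: (10.48+8.61)/2 × 0.5 = 4.7725
  [2.5→4.5]: (8.61+3.92)/2 × 2 = 12.53
  [4.5→5]: (3.92+3.22)/2 × 0.5 = 1.785
  [5→6]: (3.22+2.18)/2 × 1 = 2.7
  [6→7]: (2.18+1.47)/2 × 1 = 1.825
  Sum = 57.0925 mcg/mL·hr
Extrapolated tail: C_last / k_e = 1.47 / 0.393 = 3.740
AUC_0→∞ = 57.0925 + 3.740 = 60.8325 mcg/mL·hr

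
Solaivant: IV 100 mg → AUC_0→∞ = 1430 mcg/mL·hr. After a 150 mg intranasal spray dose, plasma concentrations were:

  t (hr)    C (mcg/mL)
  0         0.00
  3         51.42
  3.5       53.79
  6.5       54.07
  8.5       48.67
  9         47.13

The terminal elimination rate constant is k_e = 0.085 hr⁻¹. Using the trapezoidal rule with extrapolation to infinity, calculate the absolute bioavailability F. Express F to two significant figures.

F = 0.44

Trapezoidal AUC_0→9 (intranasal spray):
  [0→3]: (0.00+51.42)/2 × 3 = 77.13
  [3→3.5]: (51.42+53.79)/2 × 0.5 = 26.3025
  [3.5→6.5]: (53.79+54.07)/2 × 3 = 161.79
  [6.5→8.5]: (54.07+48.67)/2 × 2 = 102.74
  [8.5→9]: (48.67+47.13)/2 × 0.5 = 23.95
  Sum = 391.9125 mcg/mL·hr
Tail: C_last/k_e = 47.13/0.085 = 554.471
AUC_0→∞ (intranasal spray) = 391.9125 + 554.471 = 946.3835 mcg/mL·hr
F = (AUC_ev/D_ev)/(AUC_iv/D_iv) = (946.3835/150)/(1430/100) = 6.30922/14.3 = 0.4412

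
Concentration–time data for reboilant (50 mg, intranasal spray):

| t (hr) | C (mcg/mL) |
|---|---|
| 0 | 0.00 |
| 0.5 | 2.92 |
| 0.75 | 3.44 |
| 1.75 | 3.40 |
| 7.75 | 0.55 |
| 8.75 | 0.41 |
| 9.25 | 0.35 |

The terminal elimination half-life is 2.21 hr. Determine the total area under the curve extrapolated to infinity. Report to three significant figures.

AUC = 18.6 mcg/mL·hr

Trapezoidal AUC_0→9.25:
  [0→0.5]: (0.00+2.92)/2 × 0.5 = 0.73
  [0.5→0.75]: (2.92+3.44)/2 × 0.25 = 0.795
  [0.75→1.75]: (3.44+3.40)/2 × 1 = 3.42
  [1.75→7.75]: (3.40+0.55)/2 × 6 = 11.85
  [7.75→8.75]: (0.55+0.41)/2 × 1 = 0.48
  [8.75→9.25]: (0.41+0.35)/2 × 0.5 = 0.19
  Sum = 17.465 mcg/mL·hr
k_e = ln2 / t½ = 0.693147 / 2.21 = 0.3136 hr^-1
Extrapolated tail: C_last / k_e = 0.35 / 0.3136 = 1.116
AUC_0→∞ = 17.465 + 1.116 = 18.581 mcg/mL·hr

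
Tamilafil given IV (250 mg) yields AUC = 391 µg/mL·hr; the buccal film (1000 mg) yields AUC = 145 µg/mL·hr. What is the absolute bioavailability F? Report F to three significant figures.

F = (AUC_ev / D_ev) / (AUC_iv / D_iv)
  = (145/1000) / (391/250)
  = 0.145 / 1.564 = 0.0927

F = 0.0927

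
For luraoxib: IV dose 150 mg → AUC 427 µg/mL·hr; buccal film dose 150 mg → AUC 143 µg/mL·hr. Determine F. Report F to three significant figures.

F = 0.335

F = (AUC_ev / D_ev) / (AUC_iv / D_iv)
  = (143/150) / (427/150)
  = 0.953333 / 2.84667 = 0.3349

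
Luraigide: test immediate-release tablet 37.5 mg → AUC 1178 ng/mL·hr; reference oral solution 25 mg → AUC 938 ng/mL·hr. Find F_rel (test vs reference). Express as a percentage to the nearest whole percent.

F_rel = (AUC_test/D_test) / (AUC_ref/D_ref)
      = (1178/37.5) / (938/25)
      = 31.4133 / 37.52 = 0.8372 = 83.72%

F_rel = 84%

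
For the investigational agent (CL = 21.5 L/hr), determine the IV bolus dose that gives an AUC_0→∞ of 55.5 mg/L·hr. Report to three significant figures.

Dose = 1190 mg

Dose_iv = CL × AUC_0→∞
     = 21.5 × 55.5 = 1193.25 mg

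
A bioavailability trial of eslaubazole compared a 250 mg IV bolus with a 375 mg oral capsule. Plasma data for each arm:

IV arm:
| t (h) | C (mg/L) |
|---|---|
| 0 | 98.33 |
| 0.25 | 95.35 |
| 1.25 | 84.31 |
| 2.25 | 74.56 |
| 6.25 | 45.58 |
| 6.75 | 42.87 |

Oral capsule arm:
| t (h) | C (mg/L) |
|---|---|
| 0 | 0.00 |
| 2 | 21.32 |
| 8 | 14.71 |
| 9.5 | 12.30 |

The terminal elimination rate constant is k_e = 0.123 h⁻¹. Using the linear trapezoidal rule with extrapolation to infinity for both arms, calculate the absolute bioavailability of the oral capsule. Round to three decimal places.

F = 0.207

Trapezoidal AUC_0→6.75 (IV):
  [0→0.25]: (98.33+95.35)/2 × 0.25 = 24.21
  [0.25→1.25]: (95.35+84.31)/2 × 1 = 89.83
  [1.25→2.25]: (84.31+74.56)/2 × 1 = 79.435
  [2.25→6.25]: (74.56+45.58)/2 × 4 = 240.28
  [6.25→6.75]: (45.58+42.87)/2 × 0.5 = 22.1125
  Sum = 455.8675 mg/L·h
IV tail: 42.87/0.123 = 348.537; AUC_iv,0→∞ = 455.8675 + 348.537 = 804.4045 mg/L·h
Trapezoidal AUC_0→9.5 (oral capsule):
  [0→2]: (0.00+21.32)/2 × 2 = 21.32
  [2→8]: (21.32+14.71)/2 × 6 = 108.09
  [8→9.5]: (14.71+12.30)/2 × 1.5 = 20.2575
  Sum = 149.6675 mg/L·h
oral capsule tail: 12.30/0.123 = 100.000; AUC_ev,0→∞ = 149.6675 + 100.000 = 249.6675 mg/L·h
F = (AUC_ev/D_ev)/(AUC_iv/D_iv) = (249.6675/375)/(804.4045/250) = 0.66578/3.217618 = 0.2069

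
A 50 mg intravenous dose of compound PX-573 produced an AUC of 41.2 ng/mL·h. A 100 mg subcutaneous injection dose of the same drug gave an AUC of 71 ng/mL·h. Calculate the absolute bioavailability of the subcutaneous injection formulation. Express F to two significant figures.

F = (AUC_ev / D_ev) / (AUC_iv / D_iv)
  = (71/100) / (41.2/50)
  = 0.71 / 0.824 = 0.8617

F = 0.86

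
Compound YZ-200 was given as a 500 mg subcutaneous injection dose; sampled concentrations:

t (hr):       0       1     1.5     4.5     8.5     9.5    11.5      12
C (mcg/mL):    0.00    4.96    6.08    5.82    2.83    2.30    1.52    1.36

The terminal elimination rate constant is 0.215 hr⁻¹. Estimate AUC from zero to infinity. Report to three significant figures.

Trapezoidal AUC_0→12:
  [0→1]: (0.00+4.96)/2 × 1 = 2.48
  [1→1.5]: (4.96+6.08)/2 × 0.5 = 2.76
  [1.5→4.5]: (6.08+5.82)/2 × 3 = 17.85
  [4.5→8.5]: (5.82+2.83)/2 × 4 = 17.3
  [8.5→9.5]: (2.83+2.30)/2 × 1 = 2.565
  [9.5→11.5]: (2.30+1.52)/2 × 2 = 3.82
  [11.5→12]: (1.52+1.36)/2 × 0.5 = 0.72
  Sum = 47.495 mcg/mL·hr
Extrapolated tail: C_last / k_e = 1.36 / 0.215 = 6.326
AUC_0→∞ = 47.495 + 6.326 = 53.821 mcg/mL·hr

AUC = 53.8 mcg/mL·hr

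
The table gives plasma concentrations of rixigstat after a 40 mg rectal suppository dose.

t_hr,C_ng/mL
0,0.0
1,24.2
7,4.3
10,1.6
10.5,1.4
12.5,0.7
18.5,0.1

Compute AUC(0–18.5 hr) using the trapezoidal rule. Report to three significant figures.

AUC = 112 ng/mL·hr

Trapezoidal AUC_0→18.5:
  [0→1]: (0.0+24.2)/2 × 1 = 12.1
  [1→7]: (24.2+4.3)/2 × 6 = 85.5
  [7→10]: (4.3+1.6)/2 × 3 = 8.85
  [10→10.5]: (1.6+1.4)/2 × 0.5 = 0.75
  [10.5→12.5]: (1.4+0.7)/2 × 2 = 2.1
  [12.5→18.5]: (0.7+0.1)/2 × 6 = 2.4
  Sum = 111.7 ng/mL·hr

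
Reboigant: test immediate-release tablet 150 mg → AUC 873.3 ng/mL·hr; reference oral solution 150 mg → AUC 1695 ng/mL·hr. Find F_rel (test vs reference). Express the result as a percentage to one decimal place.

F_rel = 51.5%

F_rel = (AUC_test/D_test) / (AUC_ref/D_ref)
      = (873.3/150) / (1695/150)
      = 5.822 / 11.3 = 0.5152 = 51.52%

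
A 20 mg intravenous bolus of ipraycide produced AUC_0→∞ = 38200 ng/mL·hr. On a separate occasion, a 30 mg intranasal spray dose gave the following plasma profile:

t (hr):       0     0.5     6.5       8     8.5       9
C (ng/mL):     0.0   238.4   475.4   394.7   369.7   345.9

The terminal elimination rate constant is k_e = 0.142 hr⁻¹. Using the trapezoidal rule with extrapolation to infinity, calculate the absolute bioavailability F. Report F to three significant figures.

Trapezoidal AUC_0→9 (intranasal spray):
  [0→0.5]: (0.0+238.4)/2 × 0.5 = 59.6
  [0.5→6.5]: (238.4+475.4)/2 × 6 = 2141.4
  [6.5→8]: (475.4+394.7)/2 × 1.5 = 652.575
  [8→8.5]: (394.7+369.7)/2 × 0.5 = 191.1
  [8.5→9]: (369.7+345.9)/2 × 0.5 = 178.9
  Sum = 3223.575 ng/mL·hr
Tail: C_last/k_e = 345.9/0.142 = 2435.915
AUC_0→∞ (intranasal spray) = 3223.575 + 2435.915 = 5659.49 ng/mL·hr
F = (AUC_ev/D_ev)/(AUC_iv/D_iv) = (5659.49/30)/(38200/20) = 188.65/1910 = 0.0988

F = 0.0988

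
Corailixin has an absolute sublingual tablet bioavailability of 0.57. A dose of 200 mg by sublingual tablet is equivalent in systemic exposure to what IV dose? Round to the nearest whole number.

Systemic exposure from an extravascular dose = F × D_ev, so the equivalent IV dose is F × D_ev.
D_iv = F × D_ev = 0.57 × 200 = 114 mg

D_iv = 114 mg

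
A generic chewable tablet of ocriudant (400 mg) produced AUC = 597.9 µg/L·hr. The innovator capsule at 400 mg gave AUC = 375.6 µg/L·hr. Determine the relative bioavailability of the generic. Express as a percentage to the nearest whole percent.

F_rel = 159%

F_rel = (AUC_test/D_test) / (AUC_ref/D_ref)
      = (597.9/400) / (375.6/400)
      = 1.49475 / 0.939 = 1.5919 = 159.19%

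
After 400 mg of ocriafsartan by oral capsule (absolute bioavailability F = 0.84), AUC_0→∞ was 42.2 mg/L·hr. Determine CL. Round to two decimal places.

CL = 7.96 L/hr

CL = F × Dose / AUC_0→∞
   = 0.84 × 400 / 42.2 = 7.96209 L/hr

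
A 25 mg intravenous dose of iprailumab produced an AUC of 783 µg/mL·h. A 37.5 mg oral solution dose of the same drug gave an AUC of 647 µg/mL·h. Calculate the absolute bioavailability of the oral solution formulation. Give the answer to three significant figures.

F = 0.551

F = (AUC_ev / D_ev) / (AUC_iv / D_iv)
  = (647/37.5) / (783/25)
  = 17.2533 / 31.32 = 0.5509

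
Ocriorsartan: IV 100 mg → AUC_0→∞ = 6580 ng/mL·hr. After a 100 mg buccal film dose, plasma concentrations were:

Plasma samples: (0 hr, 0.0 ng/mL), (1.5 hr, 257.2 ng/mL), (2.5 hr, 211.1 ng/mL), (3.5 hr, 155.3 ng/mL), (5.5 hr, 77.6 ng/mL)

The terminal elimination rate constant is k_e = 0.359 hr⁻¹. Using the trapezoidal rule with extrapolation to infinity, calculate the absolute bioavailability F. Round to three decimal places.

F = 0.161

Trapezoidal AUC_0→5.5 (buccal film):
  [0→1.5]: (0.0+257.2)/2 × 1.5 = 192.9
  [1.5→2.5]: (257.2+211.1)/2 × 1 = 234.15
  [2.5→3.5]: (211.1+155.3)/2 × 1 = 183.2
  [3.5→5.5]: (155.3+77.6)/2 × 2 = 232.9
  Sum = 843.15 ng/mL·hr
Tail: C_last/k_e = 77.6/0.359 = 216.156
AUC_0→∞ (buccal film) = 843.15 + 216.156 = 1059.306 ng/mL·hr
F = (AUC_ev/D_ev)/(AUC_iv/D_iv) = (1059.306/100)/(6580/100) = 10.59306/65.8 = 0.1610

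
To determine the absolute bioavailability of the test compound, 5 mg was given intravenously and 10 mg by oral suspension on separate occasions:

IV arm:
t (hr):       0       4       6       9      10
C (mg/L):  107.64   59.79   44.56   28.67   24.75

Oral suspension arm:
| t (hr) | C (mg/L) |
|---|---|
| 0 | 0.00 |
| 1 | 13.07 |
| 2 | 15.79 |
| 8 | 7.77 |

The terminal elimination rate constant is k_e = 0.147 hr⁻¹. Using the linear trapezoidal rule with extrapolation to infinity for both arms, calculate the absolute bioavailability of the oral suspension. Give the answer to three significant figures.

Trapezoidal AUC_0→10 (IV):
  [0→4]: (107.64+59.79)/2 × 4 = 334.86
  [4→6]: (59.79+44.56)/2 × 2 = 104.35
  [6→9]: (44.56+28.67)/2 × 3 = 109.845
  [9→10]: (28.67+24.75)/2 × 1 = 26.71
  Sum = 575.765 mg/L·hr
IV tail: 24.75/0.147 = 168.367; AUC_iv,0→∞ = 575.765 + 168.367 = 744.132 mg/L·hr
Trapezoidal AUC_0→8 (oral suspension):
  [0→1]: (0.00+13.07)/2 × 1 = 6.535
  [1→2]: (13.07+15.79)/2 × 1 = 14.43
  [2→8]: (15.79+7.77)/2 × 6 = 70.68
  Sum = 91.645 mg/L·hr
oral suspension tail: 7.77/0.147 = 52.857; AUC_ev,0→∞ = 91.645 + 52.857 = 144.502 mg/L·hr
F = (AUC_ev/D_ev)/(AUC_iv/D_iv) = (144.502/10)/(744.132/5) = 14.4502/148.8264 = 0.0971

F = 0.0971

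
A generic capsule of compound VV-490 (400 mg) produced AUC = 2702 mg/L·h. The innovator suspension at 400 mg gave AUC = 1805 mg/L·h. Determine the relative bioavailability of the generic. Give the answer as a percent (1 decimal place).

F_rel = 149.7%

F_rel = (AUC_test/D_test) / (AUC_ref/D_ref)
      = (2702/400) / (1805/400)
      = 6.755 / 4.5125 = 1.4970 = 149.70%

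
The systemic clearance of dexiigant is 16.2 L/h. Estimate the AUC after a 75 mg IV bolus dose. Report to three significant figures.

AUC_0→∞ = Dose_iv / CL
        = 75 / 16.2 = 4.62963 mg/L·h

AUC = 4.63 mg/L·h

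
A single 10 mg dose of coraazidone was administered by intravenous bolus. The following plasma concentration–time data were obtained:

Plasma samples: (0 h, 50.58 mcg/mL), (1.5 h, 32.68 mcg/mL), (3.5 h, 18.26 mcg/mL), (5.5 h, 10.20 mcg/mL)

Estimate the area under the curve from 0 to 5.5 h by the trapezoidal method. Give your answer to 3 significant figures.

Trapezoidal AUC_0→5.5:
  [0→1.5]: (50.58+32.68)/2 × 1.5 = 62.445
  [1.5→3.5]: (32.68+18.26)/2 × 2 = 50.94
  [3.5→5.5]: (18.26+10.20)/2 × 2 = 28.46
  Sum = 141.845 mcg/mL·h

AUC = 142 mcg/mL·h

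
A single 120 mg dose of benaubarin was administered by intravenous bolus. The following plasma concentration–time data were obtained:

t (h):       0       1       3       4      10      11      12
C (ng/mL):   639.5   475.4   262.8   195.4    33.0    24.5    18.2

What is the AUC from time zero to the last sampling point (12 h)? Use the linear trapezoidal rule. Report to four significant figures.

Trapezoidal AUC_0→12:
  [0→1]: (639.5+475.4)/2 × 1 = 557.45
  [1→3]: (475.4+262.8)/2 × 2 = 738.2
  [3→4]: (262.8+195.4)/2 × 1 = 229.1
  [4→10]: (195.4+33.0)/2 × 6 = 685.2
  [10→11]: (33.0+24.5)/2 × 1 = 28.75
  [11→12]: (24.5+18.2)/2 × 1 = 21.35
  Sum = 2260.05 ng/mL·h

AUC = 2260 ng/mL·h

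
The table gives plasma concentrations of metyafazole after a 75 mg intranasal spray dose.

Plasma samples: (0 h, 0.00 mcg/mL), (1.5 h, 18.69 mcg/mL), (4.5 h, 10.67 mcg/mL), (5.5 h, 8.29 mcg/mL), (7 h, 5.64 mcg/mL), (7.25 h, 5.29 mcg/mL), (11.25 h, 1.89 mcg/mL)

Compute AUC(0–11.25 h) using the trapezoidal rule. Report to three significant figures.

AUC = 93.7 mcg/mL·h

Trapezoidal AUC_0→11.25:
  [0→1.5]: (0.00+18.69)/2 × 1.5 = 14.0175
  [1.5→4.5]: (18.69+10.67)/2 × 3 = 44.04
  [4.5→5.5]: (10.67+8.29)/2 × 1 = 9.48
  [5.5→7]: (8.29+5.64)/2 × 1.5 = 10.4475
  [7→7.25]: (5.64+5.29)/2 × 0.25 = 1.36625
  [7.25→11.25]: (5.29+1.89)/2 × 4 = 14.36
  Sum = 93.71125 mcg/mL·h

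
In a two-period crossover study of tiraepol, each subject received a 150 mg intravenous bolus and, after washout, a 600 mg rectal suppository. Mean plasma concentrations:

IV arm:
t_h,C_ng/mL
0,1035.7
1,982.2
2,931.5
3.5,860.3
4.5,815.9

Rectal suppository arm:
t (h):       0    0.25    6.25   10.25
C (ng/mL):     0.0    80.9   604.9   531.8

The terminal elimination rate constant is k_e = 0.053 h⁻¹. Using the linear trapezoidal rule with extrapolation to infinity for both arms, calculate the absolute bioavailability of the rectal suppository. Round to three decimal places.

F = 0.184

Trapezoidal AUC_0→4.5 (IV):
  [0→1]: (1035.7+982.2)/2 × 1 = 1008.95
  [1→2]: (982.2+931.5)/2 × 1 = 956.85
  [2→3.5]: (931.5+860.3)/2 × 1.5 = 1343.85
  [3.5→4.5]: (860.3+815.9)/2 × 1 = 838.1
  Sum = 4147.75 ng/mL·h
IV tail: 815.9/0.053 = 15394.340; AUC_iv,0→∞ = 4147.75 + 15394.340 = 19542.09 ng/mL·h
Trapezoidal AUC_0→10.25 (rectal suppository):
  [0→0.25]: (0.0+80.9)/2 × 0.25 = 10.1125
  [0.25→6.25]: (80.9+604.9)/2 × 6 = 2057.4
  [6.25→10.25]: (604.9+531.8)/2 × 4 = 2273.4
  Sum = 4340.9125 ng/mL·h
rectal suppository tail: 531.8/0.053 = 10033.962; AUC_ev,0→∞ = 4340.9125 + 10033.962 = 14374.8745 ng/mL·h
F = (AUC_ev/D_ev)/(AUC_iv/D_iv) = (14374.8745/600)/(19542.09/150) = 23.9581/130.2806 = 0.1839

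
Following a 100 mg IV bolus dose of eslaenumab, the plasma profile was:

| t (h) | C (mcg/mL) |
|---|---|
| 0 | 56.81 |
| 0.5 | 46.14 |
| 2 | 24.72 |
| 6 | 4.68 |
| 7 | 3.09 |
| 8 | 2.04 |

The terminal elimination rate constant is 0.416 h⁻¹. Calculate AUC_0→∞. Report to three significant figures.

Trapezoidal AUC_0→8:
  [0→0.5]: (56.81+46.14)/2 × 0.5 = 25.7375
  [0.5→2]: (46.14+24.72)/2 × 1.5 = 53.145
  [2→6]: (24.72+4.68)/2 × 4 = 58.8
  [6→7]: (4.68+3.09)/2 × 1 = 3.885
  [7→8]: (3.09+2.04)/2 × 1 = 2.565
  Sum = 144.1325 mcg/mL·h
Extrapolated tail: C_last / k_e = 2.04 / 0.416 = 4.904
AUC_0→∞ = 144.1325 + 4.904 = 149.0365 mcg/mL·h

AUC = 149 mcg/mL·h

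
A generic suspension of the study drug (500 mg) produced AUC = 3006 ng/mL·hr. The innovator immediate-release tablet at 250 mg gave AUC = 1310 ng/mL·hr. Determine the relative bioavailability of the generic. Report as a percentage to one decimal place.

F_rel = (AUC_test/D_test) / (AUC_ref/D_ref)
      = (3006/500) / (1310/250)
      = 6.012 / 5.24 = 1.1473 = 114.73%

F_rel = 114.7%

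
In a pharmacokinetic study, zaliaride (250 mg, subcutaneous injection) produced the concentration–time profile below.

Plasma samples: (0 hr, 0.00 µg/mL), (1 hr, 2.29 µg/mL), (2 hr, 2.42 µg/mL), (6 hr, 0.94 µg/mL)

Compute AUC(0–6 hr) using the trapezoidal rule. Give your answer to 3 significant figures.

AUC = 10.2 µg/mL·hr

Trapezoidal AUC_0→6:
  [0→1]: (0.00+2.29)/2 × 1 = 1.145
  [1→2]: (2.29+2.42)/2 × 1 = 2.355
  [2→6]: (2.42+0.94)/2 × 4 = 6.72
  Sum = 10.22 µg/mL·hr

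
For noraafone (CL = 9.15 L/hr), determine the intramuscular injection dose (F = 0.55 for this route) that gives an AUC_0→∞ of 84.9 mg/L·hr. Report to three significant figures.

Dose = 1410 mg

Dose = CL × AUC_0→∞ / F
     = 9.15 × 84.9 / 0.55 = 1412.43 mg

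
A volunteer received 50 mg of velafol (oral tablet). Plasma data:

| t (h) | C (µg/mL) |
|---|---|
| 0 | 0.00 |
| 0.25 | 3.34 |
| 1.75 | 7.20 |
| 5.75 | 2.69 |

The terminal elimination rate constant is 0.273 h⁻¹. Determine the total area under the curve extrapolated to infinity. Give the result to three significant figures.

Trapezoidal AUC_0→5.75:
  [0→0.25]: (0.00+3.34)/2 × 0.25 = 0.4175
  [0.25→1.75]: (3.34+7.20)/2 × 1.5 = 7.905
  [1.75→5.75]: (7.20+2.69)/2 × 4 = 19.78
  Sum = 28.1025 µg/mL·h
Extrapolated tail: C_last / k_e = 2.69 / 0.273 = 9.853
AUC_0→∞ = 28.1025 + 9.853 = 37.9555 µg/mL·h

AUC = 38.0 µg/mL·h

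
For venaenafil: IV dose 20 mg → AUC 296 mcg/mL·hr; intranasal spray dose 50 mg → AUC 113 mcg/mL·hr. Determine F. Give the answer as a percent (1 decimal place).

F = 15.3%

F = (AUC_ev / D_ev) / (AUC_iv / D_iv)
  = (113/50) / (296/20)
  = 2.26 / 14.8 = 0.1527
  = 15.27%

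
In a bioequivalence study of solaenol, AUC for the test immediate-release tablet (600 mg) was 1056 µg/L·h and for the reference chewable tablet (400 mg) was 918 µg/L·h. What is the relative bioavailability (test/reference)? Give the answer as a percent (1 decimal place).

F_rel = 76.7%

F_rel = (AUC_test/D_test) / (AUC_ref/D_ref)
      = (1056/600) / (918/400)
      = 1.76 / 2.295 = 0.7669 = 76.69%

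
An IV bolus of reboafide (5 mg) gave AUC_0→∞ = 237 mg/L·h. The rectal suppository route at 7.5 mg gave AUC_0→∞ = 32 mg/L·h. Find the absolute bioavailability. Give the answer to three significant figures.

F = 0.0900

F = (AUC_ev / D_ev) / (AUC_iv / D_iv)
  = (32/7.5) / (237/5)
  = 4.26667 / 47.4 = 0.0900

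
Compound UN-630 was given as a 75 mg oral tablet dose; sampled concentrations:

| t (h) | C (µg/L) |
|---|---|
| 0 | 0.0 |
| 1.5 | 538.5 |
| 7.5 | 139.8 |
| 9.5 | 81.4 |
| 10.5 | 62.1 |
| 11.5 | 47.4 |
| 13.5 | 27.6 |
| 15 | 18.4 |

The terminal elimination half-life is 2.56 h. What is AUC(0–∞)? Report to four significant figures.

Trapezoidal AUC_0→15:
  [0→1.5]: (0.0+538.5)/2 × 1.5 = 403.875
  [1.5→7.5]: (538.5+139.8)/2 × 6 = 2034.9
  [7.5→9.5]: (139.8+81.4)/2 × 2 = 221.2
  [9.5→10.5]: (81.4+62.1)/2 × 1 = 71.75
  [10.5→11.5]: (62.1+47.4)/2 × 1 = 54.75
  [11.5→13.5]: (47.4+27.6)/2 × 2 = 75.0
  [13.5→15]: (27.6+18.4)/2 × 1.5 = 34.5
  Sum = 2895.975 µg/L·h
k_e = ln2 / t½ = 0.693147 / 2.56 = 0.2708 h^-1
Extrapolated tail: C_last / k_e = 18.4 / 0.2708 = 67.947
AUC_0→∞ = 2895.975 + 67.947 = 2963.922 µg/L·h

AUC = 2964 µg/L·h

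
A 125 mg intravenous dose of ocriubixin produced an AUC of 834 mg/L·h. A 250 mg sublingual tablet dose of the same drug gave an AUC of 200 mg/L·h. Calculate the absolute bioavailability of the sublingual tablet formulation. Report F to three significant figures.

F = 0.120

F = (AUC_ev / D_ev) / (AUC_iv / D_iv)
  = (200/250) / (834/125)
  = 0.8 / 6.672 = 0.1199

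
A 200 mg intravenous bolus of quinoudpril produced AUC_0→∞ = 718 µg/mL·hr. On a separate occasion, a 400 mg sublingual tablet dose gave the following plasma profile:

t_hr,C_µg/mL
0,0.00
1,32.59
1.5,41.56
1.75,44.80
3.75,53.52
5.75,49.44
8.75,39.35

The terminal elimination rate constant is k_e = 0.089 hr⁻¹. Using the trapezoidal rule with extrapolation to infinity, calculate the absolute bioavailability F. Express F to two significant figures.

F = 0.57

Trapezoidal AUC_0→8.75 (sublingual tablet):
  [0→1]: (0.00+32.59)/2 × 1 = 16.295
  [1→1.5]: (32.59+41.56)/2 × 0.5 = 18.5375
  [1.5→1.75]: (41.56+44.80)/2 × 0.25 = 10.795
  [1.75→3.75]: (44.80+53.52)/2 × 2 = 98.32
  [3.75→5.75]: (53.52+49.44)/2 × 2 = 102.96
  [5.75→8.75]: (49.44+39.35)/2 × 3 = 133.185
  Sum = 380.0925 µg/mL·hr
Tail: C_last/k_e = 39.35/0.089 = 442.135
AUC_0→∞ (sublingual tablet) = 380.0925 + 442.135 = 822.2275 µg/mL·hr
F = (AUC_ev/D_ev)/(AUC_iv/D_iv) = (822.2275/400)/(718/200) = 2.05557/3.59 = 0.5726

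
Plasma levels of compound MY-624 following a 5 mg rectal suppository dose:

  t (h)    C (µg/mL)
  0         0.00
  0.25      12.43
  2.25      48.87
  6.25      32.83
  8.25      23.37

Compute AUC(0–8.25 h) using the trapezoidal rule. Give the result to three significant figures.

Trapezoidal AUC_0→8.25:
  [0→0.25]: (0.00+12.43)/2 × 0.25 = 1.55375
  [0.25→2.25]: (12.43+48.87)/2 × 2 = 61.3
  [2.25→6.25]: (48.87+32.83)/2 × 4 = 163.4
  [6.25→8.25]: (32.83+23.37)/2 × 2 = 56.2
  Sum = 282.45375 µg/mL·h

AUC = 282 µg/mL·h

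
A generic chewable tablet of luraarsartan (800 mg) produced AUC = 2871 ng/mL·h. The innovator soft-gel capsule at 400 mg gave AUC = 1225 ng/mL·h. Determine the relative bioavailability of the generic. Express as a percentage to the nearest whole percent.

F_rel = 117%

F_rel = (AUC_test/D_test) / (AUC_ref/D_ref)
      = (2871/800) / (1225/400)
      = 3.58875 / 3.0625 = 1.1718 = 117.18%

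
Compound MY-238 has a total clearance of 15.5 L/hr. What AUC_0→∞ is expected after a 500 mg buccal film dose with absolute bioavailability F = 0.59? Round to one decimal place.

AUC = 19.0 mg/L·hr

AUC_0→∞ = F × Dose / CL
        = 0.59 × 500 / 15.5 = 19.0323 mg/L·hr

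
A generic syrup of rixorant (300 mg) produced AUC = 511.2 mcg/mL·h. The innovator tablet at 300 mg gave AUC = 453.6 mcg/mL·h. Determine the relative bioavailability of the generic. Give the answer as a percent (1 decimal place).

F_rel = 112.7%

F_rel = (AUC_test/D_test) / (AUC_ref/D_ref)
      = (511.2/300) / (453.6/300)
      = 1.704 / 1.512 = 1.1270 = 112.70%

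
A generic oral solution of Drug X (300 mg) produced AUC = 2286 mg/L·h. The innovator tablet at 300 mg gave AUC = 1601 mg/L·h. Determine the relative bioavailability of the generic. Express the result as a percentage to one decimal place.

F_rel = 142.8%

F_rel = (AUC_test/D_test) / (AUC_ref/D_ref)
      = (2286/300) / (1601/300)
      = 7.62 / 5.33667 = 1.4279 = 142.79%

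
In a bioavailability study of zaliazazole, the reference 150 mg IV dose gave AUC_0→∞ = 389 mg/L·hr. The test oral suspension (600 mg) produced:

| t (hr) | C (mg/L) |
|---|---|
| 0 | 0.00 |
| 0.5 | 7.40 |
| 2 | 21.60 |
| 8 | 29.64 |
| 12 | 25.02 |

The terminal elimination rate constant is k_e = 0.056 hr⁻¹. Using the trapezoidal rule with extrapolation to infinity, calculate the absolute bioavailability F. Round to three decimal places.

Trapezoidal AUC_0→12 (oral suspension):
  [0→0.5]: (0.00+7.40)/2 × 0.5 = 1.85
  [0.5→2]: (7.40+21.60)/2 × 1.5 = 21.75
  [2→8]: (21.60+29.64)/2 × 6 = 153.72
  [8→12]: (29.64+25.02)/2 × 4 = 109.32
  Sum = 286.64 mg/L·hr
Tail: C_last/k_e = 25.02/0.056 = 446.786
AUC_0→∞ (oral suspension) = 286.64 + 446.786 = 733.426 mg/L·hr
F = (AUC_ev/D_ev)/(AUC_iv/D_iv) = (733.426/600)/(389/150) = 1.22238/2.59333 = 0.4714

F = 0.471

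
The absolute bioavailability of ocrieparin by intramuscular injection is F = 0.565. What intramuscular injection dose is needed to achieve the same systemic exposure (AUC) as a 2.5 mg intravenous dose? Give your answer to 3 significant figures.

For equal systemic exposure: F × D_ev = D_iv
D_ev = D_iv / F = 2.5 / 0.565 = 4.42478 mg

D_intramuscular = 4.42 mg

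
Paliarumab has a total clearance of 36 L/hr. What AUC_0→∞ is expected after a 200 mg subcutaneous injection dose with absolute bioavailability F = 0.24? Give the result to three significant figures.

AUC = 1.33 mg/L·hr

AUC_0→∞ = F × Dose / CL
        = 0.24 × 200 / 36 = 1.33333 mg/L·hr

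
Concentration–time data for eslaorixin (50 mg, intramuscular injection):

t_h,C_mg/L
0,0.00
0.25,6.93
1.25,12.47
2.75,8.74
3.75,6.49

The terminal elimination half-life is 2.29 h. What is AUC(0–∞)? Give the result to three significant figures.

AUC = 55.5 mg/L·h

Trapezoidal AUC_0→3.75:
  [0→0.25]: (0.00+6.93)/2 × 0.25 = 0.86625
  [0.25→1.25]: (6.93+12.47)/2 × 1 = 9.7
  [1.25→2.75]: (12.47+8.74)/2 × 1.5 = 15.9075
  [2.75→3.75]: (8.74+6.49)/2 × 1 = 7.615
  Sum = 34.08875 mg/L·h
k_e = ln2 / t½ = 0.693147 / 2.29 = 0.3027 h^-1
Extrapolated tail: C_last / k_e = 6.49 / 0.3027 = 21.440
AUC_0→∞ = 34.08875 + 21.440 = 55.52875 mg/L·h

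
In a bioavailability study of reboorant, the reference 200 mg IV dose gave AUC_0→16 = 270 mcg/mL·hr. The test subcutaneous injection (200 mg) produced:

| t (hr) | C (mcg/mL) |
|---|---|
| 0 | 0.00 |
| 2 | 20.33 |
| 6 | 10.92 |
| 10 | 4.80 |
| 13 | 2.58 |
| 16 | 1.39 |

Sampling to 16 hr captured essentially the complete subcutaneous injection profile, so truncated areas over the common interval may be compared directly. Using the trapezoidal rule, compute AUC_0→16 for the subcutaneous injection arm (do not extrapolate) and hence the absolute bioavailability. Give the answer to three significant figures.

F = 0.486

Trapezoidal AUC_0→16 (subcutaneous injection):
  [0→2]: (0.00+20.33)/2 × 2 = 20.33
  [2→6]: (20.33+10.92)/2 × 4 = 62.5
  [6→10]: (10.92+4.80)/2 × 4 = 31.44
  [10→13]: (4.80+2.58)/2 × 3 = 11.07
  [13→16]: (2.58+1.39)/2 × 3 = 5.955
  Sum = 131.295 mcg/mL·hr
F = (AUC_ev/D_ev)/(AUC_iv/D_iv) = (131.295/200)/(270/200) = 0.656475/1.35 = 0.4863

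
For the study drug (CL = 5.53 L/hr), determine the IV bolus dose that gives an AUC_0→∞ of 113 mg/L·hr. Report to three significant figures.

Dose_iv = CL × AUC_0→∞
     = 5.53 × 113 = 624.89 mg

Dose = 625 mg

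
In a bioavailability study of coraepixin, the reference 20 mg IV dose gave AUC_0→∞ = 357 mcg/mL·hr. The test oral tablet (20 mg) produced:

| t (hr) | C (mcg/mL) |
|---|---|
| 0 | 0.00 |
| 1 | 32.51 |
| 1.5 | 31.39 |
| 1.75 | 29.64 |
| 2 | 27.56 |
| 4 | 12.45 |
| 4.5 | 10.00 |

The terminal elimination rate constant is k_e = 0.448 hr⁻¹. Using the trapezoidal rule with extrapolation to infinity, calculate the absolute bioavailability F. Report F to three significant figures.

F = 0.322

Trapezoidal AUC_0→4.5 (oral tablet):
  [0→1]: (0.00+32.51)/2 × 1 = 16.255
  [1→1.5]: (32.51+31.39)/2 × 0.5 = 15.975
  [1.5→1.75]: (31.39+29.64)/2 × 0.25 = 7.62875
  [1.75→2]: (29.64+27.56)/2 × 0.25 = 7.15
  [2→4]: (27.56+12.45)/2 × 2 = 40.01
  [4→4.5]: (12.45+10.00)/2 × 0.5 = 5.6125
  Sum = 92.63125 mcg/mL·hr
Tail: C_last/k_e = 10.00/0.448 = 22.321
AUC_0→∞ (oral tablet) = 92.63125 + 22.321 = 114.95225 mcg/mL·hr
F = (AUC_ev/D_ev)/(AUC_iv/D_iv) = (114.95225/20)/(357/20) = 5.7476125/17.85 = 0.3220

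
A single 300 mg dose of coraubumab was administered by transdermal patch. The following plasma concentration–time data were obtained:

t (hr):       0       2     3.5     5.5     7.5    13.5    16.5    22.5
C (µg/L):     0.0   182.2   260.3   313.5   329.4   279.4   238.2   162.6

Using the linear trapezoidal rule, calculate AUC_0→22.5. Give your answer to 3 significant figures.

Trapezoidal AUC_0→22.5:
  [0→2]: (0.0+182.2)/2 × 2 = 182.2
  [2→3.5]: (182.2+260.3)/2 × 1.5 = 331.875
  [3.5→5.5]: (260.3+313.5)/2 × 2 = 573.8
  [5.5→7.5]: (313.5+329.4)/2 × 2 = 642.9
  [7.5→13.5]: (329.4+279.4)/2 × 6 = 1826.4
  [13.5→16.5]: (279.4+238.2)/2 × 3 = 776.4
  [16.5→22.5]: (238.2+162.6)/2 × 6 = 1202.4
  Sum = 5535.975 µg/L·hr

AUC = 5540 µg/L·hr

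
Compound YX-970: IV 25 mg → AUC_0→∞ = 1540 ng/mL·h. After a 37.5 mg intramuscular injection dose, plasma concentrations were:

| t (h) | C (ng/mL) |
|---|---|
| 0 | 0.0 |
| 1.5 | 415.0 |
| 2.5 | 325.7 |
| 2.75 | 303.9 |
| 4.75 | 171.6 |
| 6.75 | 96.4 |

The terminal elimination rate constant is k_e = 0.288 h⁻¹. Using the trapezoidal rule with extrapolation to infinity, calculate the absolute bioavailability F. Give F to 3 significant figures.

F = 0.796

Trapezoidal AUC_0→6.75 (intramuscular injection):
  [0→1.5]: (0.0+415.0)/2 × 1.5 = 311.25
  [1.5→2.5]: (415.0+325.7)/2 × 1 = 370.35
  [2.5→2.75]: (325.7+303.9)/2 × 0.25 = 78.7
  [2.75→4.75]: (303.9+171.6)/2 × 2 = 475.5
  [4.75→6.75]: (171.6+96.4)/2 × 2 = 268.0
  Sum = 1503.8 ng/mL·h
Tail: C_last/k_e = 96.4/0.288 = 334.722
AUC_0→∞ (intramuscular injection) = 1503.8 + 334.722 = 1838.522 ng/mL·h
F = (AUC_ev/D_ev)/(AUC_iv/D_iv) = (1838.522/37.5)/(1540/25) = 49.0273/61.6 = 0.7959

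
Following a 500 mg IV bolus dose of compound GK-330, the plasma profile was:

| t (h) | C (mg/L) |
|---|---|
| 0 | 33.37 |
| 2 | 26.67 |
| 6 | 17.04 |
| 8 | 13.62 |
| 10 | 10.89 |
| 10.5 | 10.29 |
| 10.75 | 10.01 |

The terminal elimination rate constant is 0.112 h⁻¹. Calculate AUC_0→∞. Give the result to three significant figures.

Trapezoidal AUC_0→10.75:
  [0→2]: (33.37+26.67)/2 × 2 = 60.04
  [2→6]: (26.67+17.04)/2 × 4 = 87.42
  [6→8]: (17.04+13.62)/2 × 2 = 30.66
  [8→10]: (13.62+10.89)/2 × 2 = 24.51
  [10→10.5]: (10.89+10.29)/2 × 0.5 = 5.295
  [10.5→10.75]: (10.29+10.01)/2 × 0.25 = 2.5375
  Sum = 210.4625 mg/L·h
Extrapolated tail: C_last / k_e = 10.01 / 0.112 = 89.375
AUC_0→∞ = 210.4625 + 89.375 = 299.8375 mg/L·h

AUC = 300 mg/L·h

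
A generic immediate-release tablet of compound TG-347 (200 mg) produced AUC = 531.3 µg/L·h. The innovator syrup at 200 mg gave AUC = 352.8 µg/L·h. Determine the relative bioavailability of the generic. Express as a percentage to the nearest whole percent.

F_rel = 151%

F_rel = (AUC_test/D_test) / (AUC_ref/D_ref)
      = (531.3/200) / (352.8/200)
      = 2.6565 / 1.764 = 1.5060 = 150.60%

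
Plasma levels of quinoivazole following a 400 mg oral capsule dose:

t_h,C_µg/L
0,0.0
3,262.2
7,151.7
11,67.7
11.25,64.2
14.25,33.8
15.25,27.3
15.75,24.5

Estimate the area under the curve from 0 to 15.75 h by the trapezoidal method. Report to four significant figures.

AUC = 1867 µg/L·h

Trapezoidal AUC_0→15.75:
  [0→3]: (0.0+262.2)/2 × 3 = 393.3
  [3→7]: (262.2+151.7)/2 × 4 = 827.8
  [7→11]: (151.7+67.7)/2 × 4 = 438.8
  [11→11.25]: (67.7+64.2)/2 × 0.25 = 16.4875
  [11.25→14.25]: (64.2+33.8)/2 × 3 = 147.0
  [14.25→15.25]: (33.8+27.3)/2 × 1 = 30.55
  [15.25→15.75]: (27.3+24.5)/2 × 0.5 = 12.95
  Sum = 1866.8875 µg/L·h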